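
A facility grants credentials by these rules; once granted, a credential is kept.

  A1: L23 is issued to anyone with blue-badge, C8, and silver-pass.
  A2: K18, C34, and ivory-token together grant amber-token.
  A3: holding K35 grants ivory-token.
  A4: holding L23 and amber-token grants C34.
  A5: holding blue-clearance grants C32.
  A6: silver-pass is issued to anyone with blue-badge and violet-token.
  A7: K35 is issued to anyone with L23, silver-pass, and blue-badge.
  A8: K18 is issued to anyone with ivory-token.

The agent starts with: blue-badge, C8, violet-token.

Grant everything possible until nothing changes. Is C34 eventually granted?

No

C34 would need L23 and amber-token (A4), but amber-token is never granted.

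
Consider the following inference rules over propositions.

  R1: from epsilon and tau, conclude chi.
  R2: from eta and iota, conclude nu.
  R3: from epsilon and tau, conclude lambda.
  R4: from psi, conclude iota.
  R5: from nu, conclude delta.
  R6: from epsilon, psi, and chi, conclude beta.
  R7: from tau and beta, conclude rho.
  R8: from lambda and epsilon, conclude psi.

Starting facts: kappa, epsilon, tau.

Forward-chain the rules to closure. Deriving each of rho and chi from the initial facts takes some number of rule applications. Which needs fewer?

chi: From epsilon and tau, R1 gives chi. [1 rule application]
rho: epsilon and tau hold, so lambda follows (R3). epsilon and tau hold, so chi follows (R1). lambda and epsilon hold, so psi follows (R8). From epsilon, psi, and chi, R6 gives beta. From tau and beta, R7 gives rho. [5 rule applications]
chi needs fewer.

chi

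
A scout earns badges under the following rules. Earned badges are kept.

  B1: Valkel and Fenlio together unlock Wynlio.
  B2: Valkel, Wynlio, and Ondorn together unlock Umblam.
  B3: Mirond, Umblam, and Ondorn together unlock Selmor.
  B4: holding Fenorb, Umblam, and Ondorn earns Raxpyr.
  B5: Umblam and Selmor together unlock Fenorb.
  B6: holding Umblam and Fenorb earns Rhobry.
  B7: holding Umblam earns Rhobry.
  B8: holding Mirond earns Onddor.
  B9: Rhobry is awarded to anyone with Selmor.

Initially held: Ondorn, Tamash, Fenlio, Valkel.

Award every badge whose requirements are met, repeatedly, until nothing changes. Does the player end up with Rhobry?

With Valkel and Fenlio, Wynlio is earned (B1).
With Valkel, Wynlio, and Ondorn, Umblam is earned (B2).
With Umblam, Rhobry is earned (B7).

Yes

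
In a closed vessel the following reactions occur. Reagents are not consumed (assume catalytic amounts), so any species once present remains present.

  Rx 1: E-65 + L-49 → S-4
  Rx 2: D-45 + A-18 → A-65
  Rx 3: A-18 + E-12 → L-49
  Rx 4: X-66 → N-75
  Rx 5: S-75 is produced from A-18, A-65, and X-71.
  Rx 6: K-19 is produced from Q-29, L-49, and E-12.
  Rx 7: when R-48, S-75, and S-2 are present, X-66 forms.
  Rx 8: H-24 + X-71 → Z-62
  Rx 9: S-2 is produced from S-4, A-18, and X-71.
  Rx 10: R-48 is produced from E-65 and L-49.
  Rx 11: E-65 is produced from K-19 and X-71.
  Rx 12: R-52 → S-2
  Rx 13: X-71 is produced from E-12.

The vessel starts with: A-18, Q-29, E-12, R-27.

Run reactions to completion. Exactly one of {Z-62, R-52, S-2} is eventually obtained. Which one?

A-18 and E-12 present → L-49 forms (Rx 3).
E-12 present → X-71 forms (Rx 13).
Q-29, L-49, and E-12 present → K-19 forms (Rx 6).
K-19 and X-71 present → E-65 forms (Rx 11).
E-65 and L-49 present → S-4 forms (Rx 1).
S-4, A-18, and X-71 present → S-2 forms (Rx 9).
Z-62 would need H-24 and X-71 (Rx 8), but H-24 never forms. No rule produces R-52, and it is not given.

S-2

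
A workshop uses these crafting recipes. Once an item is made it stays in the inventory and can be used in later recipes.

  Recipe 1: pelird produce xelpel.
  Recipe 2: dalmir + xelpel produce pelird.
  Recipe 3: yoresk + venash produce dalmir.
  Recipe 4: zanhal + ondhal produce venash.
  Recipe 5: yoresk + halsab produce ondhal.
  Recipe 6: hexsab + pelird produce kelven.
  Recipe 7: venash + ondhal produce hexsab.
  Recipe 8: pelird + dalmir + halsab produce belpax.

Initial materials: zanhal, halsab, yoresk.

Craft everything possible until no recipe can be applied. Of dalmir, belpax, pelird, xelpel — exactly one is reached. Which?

yoresk + halsab → ondhal (Recipe 5).
Using Recipe 4, zanhal and ondhal make venash.
yoresk + venash → dalmir (Recipe 3).
xelpel would need pelird (Recipe 1), but pelird is never obtained. pelird would need dalmir and xelpel (Recipe 2), but xelpel is never obtained. belpax would need pelird, dalmir, and halsab (Recipe 8), but pelird is never obtained.

dalmir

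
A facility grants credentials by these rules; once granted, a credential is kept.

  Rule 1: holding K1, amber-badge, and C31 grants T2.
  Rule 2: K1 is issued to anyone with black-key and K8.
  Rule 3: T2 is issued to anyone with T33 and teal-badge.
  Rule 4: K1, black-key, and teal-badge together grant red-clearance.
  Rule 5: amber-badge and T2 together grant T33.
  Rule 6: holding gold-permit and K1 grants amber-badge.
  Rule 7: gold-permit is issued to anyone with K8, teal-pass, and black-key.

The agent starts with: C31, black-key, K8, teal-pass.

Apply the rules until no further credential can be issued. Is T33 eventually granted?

Yes

Holding black-key and K8 grants K1 (Rule 2).
Holding K8, teal-pass, and black-key grants gold-permit (Rule 7).
Holding gold-permit and K1 grants amber-badge (Rule 6).
Holding K1, amber-badge, and C31 grants T2 (Rule 1).
Holding amber-badge and T2 grants T33 (Rule 5).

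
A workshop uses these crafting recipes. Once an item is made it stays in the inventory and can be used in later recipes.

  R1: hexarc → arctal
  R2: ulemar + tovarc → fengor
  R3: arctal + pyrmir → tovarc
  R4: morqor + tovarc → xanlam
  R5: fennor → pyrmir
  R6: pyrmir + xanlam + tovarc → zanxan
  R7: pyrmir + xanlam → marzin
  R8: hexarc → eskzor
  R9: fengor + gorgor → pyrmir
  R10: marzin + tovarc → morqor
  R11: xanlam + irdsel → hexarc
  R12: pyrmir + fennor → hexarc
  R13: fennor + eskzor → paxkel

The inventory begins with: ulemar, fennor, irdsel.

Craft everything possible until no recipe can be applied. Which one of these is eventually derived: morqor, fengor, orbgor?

fennor → pyrmir (R5).
pyrmir + fennor → hexarc (R12).
hexarc → arctal (R1).
Using R3, arctal and pyrmir make tovarc.
Using R2, ulemar and tovarc make fengor.
morqor would need marzin and tovarc (R10), but marzin is never obtained. No rule produces orbgor, and it is not given.

fengor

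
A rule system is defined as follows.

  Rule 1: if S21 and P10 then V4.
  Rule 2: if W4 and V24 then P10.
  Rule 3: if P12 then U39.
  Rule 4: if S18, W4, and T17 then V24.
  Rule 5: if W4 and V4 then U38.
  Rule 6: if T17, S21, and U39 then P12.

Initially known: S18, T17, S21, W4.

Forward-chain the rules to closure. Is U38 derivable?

Yes

From S18, W4, and T17, Rule 4 gives V24.
W4 and V24 hold, so P10 follows (Rule 2).
From S21 and P10, Rule 1 gives V4.
W4 and V4 hold, so U38 follows (Rule 5).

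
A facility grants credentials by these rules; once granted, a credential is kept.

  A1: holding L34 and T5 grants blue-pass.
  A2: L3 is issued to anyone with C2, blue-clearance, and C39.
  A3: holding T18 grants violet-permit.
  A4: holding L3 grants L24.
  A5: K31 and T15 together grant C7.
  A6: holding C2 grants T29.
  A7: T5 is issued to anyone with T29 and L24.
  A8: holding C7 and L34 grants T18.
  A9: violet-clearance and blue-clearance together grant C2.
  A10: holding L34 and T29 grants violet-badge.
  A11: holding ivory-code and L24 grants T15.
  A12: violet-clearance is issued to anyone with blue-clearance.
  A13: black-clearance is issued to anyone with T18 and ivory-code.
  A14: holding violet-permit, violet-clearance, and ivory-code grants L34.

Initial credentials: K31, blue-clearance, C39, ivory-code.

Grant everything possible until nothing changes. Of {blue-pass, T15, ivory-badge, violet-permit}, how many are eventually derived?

Holding blue-clearance grants violet-clearance (A12).
Holding violet-clearance and blue-clearance grants C2 (A9).
Holding C2, blue-clearance, and C39 grants L3 (A2).
Holding L3 grants L24 (A4).
Holding ivory-code and L24 grants T15 (A11).
blue-pass would need L34 and T5 (A1), but L34 is never granted.
T15: reached.
No rule produces ivory-badge, and it is not given.
violet-permit would need T18 (A3), but T18 is never granted.
Reached: T15 — 1 of the 4.

1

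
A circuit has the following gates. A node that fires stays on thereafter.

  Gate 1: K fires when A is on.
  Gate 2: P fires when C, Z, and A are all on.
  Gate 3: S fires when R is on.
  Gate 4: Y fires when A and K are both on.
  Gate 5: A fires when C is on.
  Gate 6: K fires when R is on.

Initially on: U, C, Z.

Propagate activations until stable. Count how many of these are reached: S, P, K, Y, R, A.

Gate 5: C on → A on.
Gate 2: C, Z, and A on → P on.
Gate 1: A on → K on.
A and K are on, so Y fires (Gate 4).
S would need R (Gate 3), but R never turns on.
P: reached.
K: reached.
Y: reached.
No rule produces R, and it is not given.
A: reached.
Reached: P, K, Y, and A — 4 of the 6.

4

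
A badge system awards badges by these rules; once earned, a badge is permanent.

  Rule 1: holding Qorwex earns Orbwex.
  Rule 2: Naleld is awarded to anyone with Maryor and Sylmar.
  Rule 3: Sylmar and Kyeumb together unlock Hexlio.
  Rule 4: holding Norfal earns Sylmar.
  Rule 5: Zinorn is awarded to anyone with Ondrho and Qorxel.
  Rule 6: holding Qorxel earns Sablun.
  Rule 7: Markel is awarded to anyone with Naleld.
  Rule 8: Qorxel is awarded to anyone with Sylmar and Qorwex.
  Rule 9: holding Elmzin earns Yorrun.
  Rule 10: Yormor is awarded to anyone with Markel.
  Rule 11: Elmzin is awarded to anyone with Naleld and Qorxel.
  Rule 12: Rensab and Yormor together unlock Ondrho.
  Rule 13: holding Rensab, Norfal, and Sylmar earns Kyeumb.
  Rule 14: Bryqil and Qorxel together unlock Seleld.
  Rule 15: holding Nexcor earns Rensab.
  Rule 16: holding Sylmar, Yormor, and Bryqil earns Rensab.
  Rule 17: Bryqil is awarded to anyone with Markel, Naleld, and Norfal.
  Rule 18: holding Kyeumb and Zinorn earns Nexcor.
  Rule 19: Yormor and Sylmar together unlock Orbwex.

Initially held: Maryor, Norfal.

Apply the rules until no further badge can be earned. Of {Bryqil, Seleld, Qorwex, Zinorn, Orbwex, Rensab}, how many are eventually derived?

3

With Norfal, Sylmar is earned (Rule 4).
With Maryor and Sylmar, Naleld is earned (Rule 2).
With Naleld, Markel is earned (Rule 7).
With Markel, Naleld, and Norfal, Bryqil is earned (Rule 17).
With Markel, Yormor is earned (Rule 10).
With Yormor and Sylmar, Orbwex is earned (Rule 19).
With Sylmar, Yormor, and Bryqil, Rensab is earned (Rule 16).
Bryqil: reached.
Seleld would need Bryqil and Qorxel (Rule 14), but Qorxel is never earned.
No rule produces Qorwex, and it is not given.
Zinorn would need Ondrho and Qorxel (Rule 5), but Qorxel is never earned.
Orbwex: reached.
Rensab: reached.
Reached: Bryqil, Orbwex, and Rensab — 3 of the 6.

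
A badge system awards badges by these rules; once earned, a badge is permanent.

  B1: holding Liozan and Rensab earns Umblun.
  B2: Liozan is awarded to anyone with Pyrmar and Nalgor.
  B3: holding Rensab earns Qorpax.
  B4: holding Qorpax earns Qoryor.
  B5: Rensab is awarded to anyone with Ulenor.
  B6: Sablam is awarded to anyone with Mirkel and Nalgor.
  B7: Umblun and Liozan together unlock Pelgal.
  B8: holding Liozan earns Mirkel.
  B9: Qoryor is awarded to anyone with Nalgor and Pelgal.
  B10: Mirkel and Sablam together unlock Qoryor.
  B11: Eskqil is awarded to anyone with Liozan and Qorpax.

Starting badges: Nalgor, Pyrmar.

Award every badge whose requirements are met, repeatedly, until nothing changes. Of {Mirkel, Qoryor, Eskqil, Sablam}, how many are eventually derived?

3

With Pyrmar and Nalgor, Liozan is earned (B2).
With Liozan, Mirkel is earned (B8).
With Mirkel and Nalgor, Sablam is earned (B6).
With Mirkel and Sablam, Qoryor is earned (B10).
Mirkel: reached.
Qoryor: reached.
Eskqil would need Liozan and Qorpax (B11), but Qorpax is never earned.
Sablam: reached.
Reached: Mirkel, Qoryor, and Sablam — 3 of the 4.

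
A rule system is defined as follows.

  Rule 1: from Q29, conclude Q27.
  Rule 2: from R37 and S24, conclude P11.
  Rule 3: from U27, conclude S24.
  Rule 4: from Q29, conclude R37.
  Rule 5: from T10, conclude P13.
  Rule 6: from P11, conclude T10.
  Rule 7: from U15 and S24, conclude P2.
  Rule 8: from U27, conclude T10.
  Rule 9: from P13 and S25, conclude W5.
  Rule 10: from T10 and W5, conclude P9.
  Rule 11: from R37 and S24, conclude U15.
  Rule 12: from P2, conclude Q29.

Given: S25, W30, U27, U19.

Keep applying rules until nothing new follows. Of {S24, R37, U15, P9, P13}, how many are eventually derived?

3

From U27, Rule 8 gives T10.
From U27, Rule 3 gives S24.
From T10, Rule 5 gives P13.
P13 and S25 hold, so W5 follows (Rule 9).
From T10 and W5, Rule 10 gives P9.
S24: reached.
R37 would need Q29 (Rule 4), but Q29 is never established.
U15 would need R37 and S24 (Rule 11), but R37 is never established.
P9: reached.
P13: reached.
Reached: S24, P9, and P13 — 3 of the 5.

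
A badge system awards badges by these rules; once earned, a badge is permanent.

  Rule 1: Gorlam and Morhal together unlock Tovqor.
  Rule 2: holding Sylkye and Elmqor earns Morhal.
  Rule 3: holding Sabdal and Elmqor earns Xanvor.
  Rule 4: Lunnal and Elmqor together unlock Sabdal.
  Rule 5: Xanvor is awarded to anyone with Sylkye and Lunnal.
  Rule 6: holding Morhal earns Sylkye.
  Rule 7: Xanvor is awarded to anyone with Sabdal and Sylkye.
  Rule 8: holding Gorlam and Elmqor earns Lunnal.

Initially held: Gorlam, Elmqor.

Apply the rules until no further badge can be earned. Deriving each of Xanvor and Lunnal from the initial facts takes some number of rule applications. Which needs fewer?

Lunnal: With Gorlam and Elmqor, Lunnal is earned (Rule 8). [1 rule application]
Xanvor: With Gorlam and Elmqor, Lunnal is earned (Rule 8). With Lunnal and Elmqor, Sabdal is earned (Rule 4). With Sabdal and Elmqor, Xanvor is earned (Rule 3). [3 rule applications]
Lunnal needs fewer.

Lunnal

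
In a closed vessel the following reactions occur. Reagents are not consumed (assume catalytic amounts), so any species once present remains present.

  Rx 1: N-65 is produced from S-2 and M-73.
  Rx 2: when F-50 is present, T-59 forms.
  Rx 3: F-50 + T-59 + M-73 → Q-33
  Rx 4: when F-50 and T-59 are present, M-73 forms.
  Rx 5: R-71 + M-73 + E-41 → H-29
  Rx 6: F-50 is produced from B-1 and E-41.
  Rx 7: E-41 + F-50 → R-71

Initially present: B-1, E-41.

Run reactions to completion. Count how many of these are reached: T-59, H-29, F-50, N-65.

B-1 and E-41 present → F-50 forms (Rx 6).
E-41 and F-50 present → R-71 forms (Rx 7).
F-50 present → T-59 forms (Rx 2).
F-50 and T-59 present → M-73 forms (Rx 4).
R-71, M-73, and E-41 present → H-29 forms (Rx 5).
T-59: reached.
H-29: reached.
F-50: reached.
N-65 would need S-2 and M-73 (Rx 1), but S-2 never forms.
Reached: T-59, H-29, and F-50 — 3 of the 4.

3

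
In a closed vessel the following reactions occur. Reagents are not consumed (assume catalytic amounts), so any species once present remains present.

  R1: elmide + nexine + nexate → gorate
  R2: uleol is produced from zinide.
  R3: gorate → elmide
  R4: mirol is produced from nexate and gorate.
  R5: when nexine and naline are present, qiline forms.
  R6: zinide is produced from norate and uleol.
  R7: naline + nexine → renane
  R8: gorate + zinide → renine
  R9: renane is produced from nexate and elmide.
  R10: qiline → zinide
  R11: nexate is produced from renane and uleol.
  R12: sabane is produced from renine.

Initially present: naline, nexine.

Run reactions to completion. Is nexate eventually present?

Yes

naline and nexine present → renane forms (R7).
nexine and naline present → qiline forms (R5).
qiline present → zinide forms (R10).
zinide present → uleol forms (R2).
renane and uleol present → nexate forms (R11).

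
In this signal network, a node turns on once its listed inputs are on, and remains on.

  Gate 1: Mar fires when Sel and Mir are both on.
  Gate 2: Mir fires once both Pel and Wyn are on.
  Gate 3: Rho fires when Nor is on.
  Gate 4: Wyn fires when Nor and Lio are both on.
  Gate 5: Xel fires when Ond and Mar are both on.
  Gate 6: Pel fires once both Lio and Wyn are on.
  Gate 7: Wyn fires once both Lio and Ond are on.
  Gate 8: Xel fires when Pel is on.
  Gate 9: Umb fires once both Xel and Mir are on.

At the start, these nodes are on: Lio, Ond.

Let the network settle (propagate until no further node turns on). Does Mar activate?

Mar would need Sel and Mir (Gate 1), but Sel never turns on.

No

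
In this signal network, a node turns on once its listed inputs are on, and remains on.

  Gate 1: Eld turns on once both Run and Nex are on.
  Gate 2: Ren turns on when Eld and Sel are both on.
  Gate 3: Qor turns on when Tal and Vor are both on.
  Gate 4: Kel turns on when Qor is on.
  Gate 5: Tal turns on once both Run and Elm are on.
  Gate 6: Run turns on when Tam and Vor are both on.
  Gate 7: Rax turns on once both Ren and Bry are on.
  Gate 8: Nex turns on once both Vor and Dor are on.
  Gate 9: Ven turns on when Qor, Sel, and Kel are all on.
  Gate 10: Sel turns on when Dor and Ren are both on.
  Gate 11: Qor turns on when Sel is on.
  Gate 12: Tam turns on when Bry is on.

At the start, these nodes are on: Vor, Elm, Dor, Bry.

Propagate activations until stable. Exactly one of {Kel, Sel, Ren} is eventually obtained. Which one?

Bry is on, so Tam turns on (Gate 12).
Tam and Vor are on, so Run turns on (Gate 6).
Gate 5: Run and Elm on → Tal on.
Gate 3: Tal and Vor on → Qor on.
Gate 4: Qor on → Kel on.
Sel would need Dor and Ren (Gate 10), but Ren never turns on. Ren would need Eld and Sel (Gate 2), but Sel never turns on.

Kel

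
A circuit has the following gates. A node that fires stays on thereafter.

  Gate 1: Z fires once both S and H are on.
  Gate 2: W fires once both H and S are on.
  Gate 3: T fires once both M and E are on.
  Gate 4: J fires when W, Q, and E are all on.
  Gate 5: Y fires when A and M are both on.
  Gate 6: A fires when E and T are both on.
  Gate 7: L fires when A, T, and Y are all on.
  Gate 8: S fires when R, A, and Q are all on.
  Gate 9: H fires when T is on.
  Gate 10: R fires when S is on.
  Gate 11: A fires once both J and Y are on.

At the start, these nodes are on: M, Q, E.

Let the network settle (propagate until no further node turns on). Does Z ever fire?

No

Z would need S and H (Gate 1), but S never turns on.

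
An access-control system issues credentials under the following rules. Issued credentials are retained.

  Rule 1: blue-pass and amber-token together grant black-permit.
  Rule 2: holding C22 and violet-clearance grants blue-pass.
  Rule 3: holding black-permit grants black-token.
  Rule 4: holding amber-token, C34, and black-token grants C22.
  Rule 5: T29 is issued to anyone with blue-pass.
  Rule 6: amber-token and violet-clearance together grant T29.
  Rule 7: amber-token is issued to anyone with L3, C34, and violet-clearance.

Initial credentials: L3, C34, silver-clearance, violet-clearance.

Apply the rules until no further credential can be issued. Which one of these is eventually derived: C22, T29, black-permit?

Holding L3, C34, and violet-clearance grants amber-token (Rule 7).
Holding amber-token and violet-clearance grants T29 (Rule 6).
C22 would need amber-token, C34, and black-token (Rule 4), but black-token is never granted. black-permit would need blue-pass and amber-token (Rule 1), but blue-pass is never granted.

T29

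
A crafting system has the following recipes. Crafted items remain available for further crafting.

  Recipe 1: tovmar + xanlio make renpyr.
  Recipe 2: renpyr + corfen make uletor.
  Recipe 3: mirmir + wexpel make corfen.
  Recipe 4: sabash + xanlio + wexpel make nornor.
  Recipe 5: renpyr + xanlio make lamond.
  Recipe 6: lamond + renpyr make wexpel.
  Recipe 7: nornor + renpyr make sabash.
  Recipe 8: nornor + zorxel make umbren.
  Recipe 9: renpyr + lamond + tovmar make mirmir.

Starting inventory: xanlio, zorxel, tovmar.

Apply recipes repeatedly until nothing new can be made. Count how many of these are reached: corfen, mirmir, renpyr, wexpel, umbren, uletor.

tovmar + xanlio → renpyr (Recipe 1).
renpyr + xanlio → lamond (Recipe 5).
renpyr + lamond + tovmar → mirmir (Recipe 9).
lamond + renpyr → wexpel (Recipe 6).
Using Recipe 3, mirmir and wexpel make corfen.
renpyr + corfen → uletor (Recipe 2).
corfen: reached.
mirmir: reached.
renpyr: reached.
wexpel: reached.
umbren would need nornor and zorxel (Recipe 8), but nornor is never obtained.
uletor: reached.
Reached: corfen, mirmir, renpyr, wexpel, and uletor — 5 of the 6.

5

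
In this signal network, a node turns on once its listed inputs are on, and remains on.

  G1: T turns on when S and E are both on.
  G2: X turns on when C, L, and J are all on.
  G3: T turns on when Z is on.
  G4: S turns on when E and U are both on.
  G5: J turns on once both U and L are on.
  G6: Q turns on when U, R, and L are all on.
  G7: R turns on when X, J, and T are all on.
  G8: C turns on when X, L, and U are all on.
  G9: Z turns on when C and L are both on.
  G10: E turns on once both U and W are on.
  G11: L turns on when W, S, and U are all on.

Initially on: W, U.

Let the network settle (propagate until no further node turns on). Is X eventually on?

X would need C, L, and J (G2), but C never turns on.

No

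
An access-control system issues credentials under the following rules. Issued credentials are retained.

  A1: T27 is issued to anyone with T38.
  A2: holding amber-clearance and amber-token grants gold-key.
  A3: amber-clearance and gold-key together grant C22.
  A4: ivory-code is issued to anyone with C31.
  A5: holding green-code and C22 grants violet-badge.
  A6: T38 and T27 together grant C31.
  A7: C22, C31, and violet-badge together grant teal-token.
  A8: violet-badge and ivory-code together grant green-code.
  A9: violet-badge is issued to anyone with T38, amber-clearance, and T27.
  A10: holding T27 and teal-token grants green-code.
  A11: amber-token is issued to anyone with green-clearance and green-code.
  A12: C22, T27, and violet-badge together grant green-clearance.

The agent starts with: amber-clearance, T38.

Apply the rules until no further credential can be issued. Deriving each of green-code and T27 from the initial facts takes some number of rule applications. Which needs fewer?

T27

T27: Holding T38 grants T27 (A1). [1 rule application]
green-code: Holding T38 grants T27 (A1). Holding T38, amber-clearance, and T27 grants violet-badge (A9). Holding T38 and T27 grants C31 (A6). Holding C31 grants ivory-code (A4). Holding violet-badge and ivory-code grants green-code (A8). [5 rule applications]
T27 needs fewer.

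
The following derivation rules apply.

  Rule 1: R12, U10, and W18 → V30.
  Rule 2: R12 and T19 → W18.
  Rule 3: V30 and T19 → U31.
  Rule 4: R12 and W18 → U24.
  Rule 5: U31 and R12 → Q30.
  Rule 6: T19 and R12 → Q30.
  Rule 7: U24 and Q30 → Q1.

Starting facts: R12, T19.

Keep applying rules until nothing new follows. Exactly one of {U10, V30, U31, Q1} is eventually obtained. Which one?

R12 and T19 hold, so W18 follows (Rule 2).
T19 and R12 hold, so Q30 follows (Rule 6).
From R12 and W18, Rule 4 gives U24.
From U24 and Q30, Rule 7 gives Q1.
No rule produces U10, and it is not given. U31 would need V30 and T19 (Rule 3), but V30 is never established. V30 would need R12, U10, and W18 (Rule 1), but U10 is never established.

Q1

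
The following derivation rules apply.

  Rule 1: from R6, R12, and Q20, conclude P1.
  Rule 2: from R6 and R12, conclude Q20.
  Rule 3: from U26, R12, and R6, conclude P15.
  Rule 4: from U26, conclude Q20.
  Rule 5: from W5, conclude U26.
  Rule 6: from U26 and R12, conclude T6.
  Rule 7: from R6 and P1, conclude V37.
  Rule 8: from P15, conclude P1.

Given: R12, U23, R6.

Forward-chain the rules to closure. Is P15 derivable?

No

P15 would need U26, R12, and R6 (Rule 3), but U26 is never established.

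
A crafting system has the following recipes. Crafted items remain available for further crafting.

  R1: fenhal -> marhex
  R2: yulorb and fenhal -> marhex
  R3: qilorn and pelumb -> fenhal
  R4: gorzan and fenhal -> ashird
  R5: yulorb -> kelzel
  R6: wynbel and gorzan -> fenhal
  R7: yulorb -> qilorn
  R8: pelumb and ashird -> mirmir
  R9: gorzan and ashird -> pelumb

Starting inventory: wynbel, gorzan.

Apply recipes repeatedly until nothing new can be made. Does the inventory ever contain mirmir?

Using R6, wynbel and gorzan make fenhal.
gorzan and fenhal -> ashird (R4).
gorzan and ashird -> pelumb (R9).
pelumb and ashird -> mirmir (R8).

Yes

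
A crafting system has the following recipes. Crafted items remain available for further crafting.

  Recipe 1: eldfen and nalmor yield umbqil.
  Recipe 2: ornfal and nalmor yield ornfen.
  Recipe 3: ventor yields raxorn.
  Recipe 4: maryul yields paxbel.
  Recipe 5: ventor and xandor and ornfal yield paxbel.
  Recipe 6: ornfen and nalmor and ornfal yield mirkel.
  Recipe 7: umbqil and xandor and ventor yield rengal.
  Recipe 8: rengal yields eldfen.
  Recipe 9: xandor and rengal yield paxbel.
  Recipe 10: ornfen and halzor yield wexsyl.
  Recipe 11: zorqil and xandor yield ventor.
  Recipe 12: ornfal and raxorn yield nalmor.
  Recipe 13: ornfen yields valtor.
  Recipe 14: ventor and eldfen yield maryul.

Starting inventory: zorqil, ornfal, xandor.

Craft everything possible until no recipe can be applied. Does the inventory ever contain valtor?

Yes

Using Recipe 11, zorqil and xandor make ventor.
ventor → raxorn (Recipe 3).
Using Recipe 12, ornfal and raxorn make nalmor.
Using Recipe 2, ornfal and nalmor make ornfen.
Using Recipe 13, ornfen makes valtor.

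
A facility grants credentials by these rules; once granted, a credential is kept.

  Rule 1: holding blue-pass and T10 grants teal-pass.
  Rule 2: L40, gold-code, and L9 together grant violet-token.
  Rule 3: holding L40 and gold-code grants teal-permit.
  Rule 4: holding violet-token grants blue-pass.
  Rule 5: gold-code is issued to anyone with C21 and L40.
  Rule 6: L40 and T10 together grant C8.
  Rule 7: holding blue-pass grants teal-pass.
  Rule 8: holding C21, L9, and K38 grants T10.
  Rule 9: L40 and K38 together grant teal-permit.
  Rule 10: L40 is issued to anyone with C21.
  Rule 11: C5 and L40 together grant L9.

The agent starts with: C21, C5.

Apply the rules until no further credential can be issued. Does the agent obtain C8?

No

C8 would need L40 and T10 (Rule 6), but T10 is never granted.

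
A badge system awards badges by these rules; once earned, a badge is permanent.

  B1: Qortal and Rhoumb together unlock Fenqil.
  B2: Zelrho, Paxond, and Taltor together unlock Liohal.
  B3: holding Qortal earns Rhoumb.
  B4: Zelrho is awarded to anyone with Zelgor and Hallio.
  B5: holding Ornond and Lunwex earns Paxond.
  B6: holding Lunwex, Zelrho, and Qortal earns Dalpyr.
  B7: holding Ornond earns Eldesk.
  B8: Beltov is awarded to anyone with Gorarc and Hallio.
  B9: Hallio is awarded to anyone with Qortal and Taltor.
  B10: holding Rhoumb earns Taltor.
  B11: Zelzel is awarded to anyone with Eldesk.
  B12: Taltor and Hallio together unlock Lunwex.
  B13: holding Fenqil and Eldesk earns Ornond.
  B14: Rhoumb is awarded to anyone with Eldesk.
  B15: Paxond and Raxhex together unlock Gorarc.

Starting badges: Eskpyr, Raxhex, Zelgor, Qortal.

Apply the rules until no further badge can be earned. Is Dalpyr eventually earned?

Yes

With Qortal, Rhoumb is earned (B3).
With Rhoumb, Taltor is earned (B10).
With Qortal and Taltor, Hallio is earned (B9).
With Taltor and Hallio, Lunwex is earned (B12).
With Zelgor and Hallio, Zelrho is earned (B4).
With Lunwex, Zelrho, and Qortal, Dalpyr is earned (B6).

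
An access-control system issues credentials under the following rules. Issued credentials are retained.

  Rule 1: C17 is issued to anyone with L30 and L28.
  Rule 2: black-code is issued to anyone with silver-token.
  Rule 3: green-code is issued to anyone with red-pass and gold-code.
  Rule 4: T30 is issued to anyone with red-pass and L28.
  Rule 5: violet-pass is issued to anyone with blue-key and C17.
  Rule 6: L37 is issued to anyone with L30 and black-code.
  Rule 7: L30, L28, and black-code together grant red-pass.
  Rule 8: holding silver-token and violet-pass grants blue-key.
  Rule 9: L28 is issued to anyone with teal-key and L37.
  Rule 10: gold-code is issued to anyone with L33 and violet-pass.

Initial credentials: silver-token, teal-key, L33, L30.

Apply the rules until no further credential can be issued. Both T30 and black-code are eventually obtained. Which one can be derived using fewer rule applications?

black-code: Holding silver-token grants black-code (Rule 2). [1 rule application]
T30: Holding silver-token grants black-code (Rule 2). Holding L30 and black-code grants L37 (Rule 6). Holding teal-key and L37 grants L28 (Rule 9). Holding L30, L28, and black-code grants red-pass (Rule 7). Holding red-pass and L28 grants T30 (Rule 4). [5 rule applications]
black-code needs fewer.

black-code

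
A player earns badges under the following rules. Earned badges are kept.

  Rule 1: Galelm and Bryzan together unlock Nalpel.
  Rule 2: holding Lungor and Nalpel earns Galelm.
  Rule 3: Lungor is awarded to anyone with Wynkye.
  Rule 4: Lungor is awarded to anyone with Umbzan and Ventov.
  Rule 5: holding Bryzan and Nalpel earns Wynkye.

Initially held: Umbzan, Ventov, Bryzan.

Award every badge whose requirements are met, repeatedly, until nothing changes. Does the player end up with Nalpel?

Nalpel would need Galelm and Bryzan (Rule 1), but Galelm is never earned.

No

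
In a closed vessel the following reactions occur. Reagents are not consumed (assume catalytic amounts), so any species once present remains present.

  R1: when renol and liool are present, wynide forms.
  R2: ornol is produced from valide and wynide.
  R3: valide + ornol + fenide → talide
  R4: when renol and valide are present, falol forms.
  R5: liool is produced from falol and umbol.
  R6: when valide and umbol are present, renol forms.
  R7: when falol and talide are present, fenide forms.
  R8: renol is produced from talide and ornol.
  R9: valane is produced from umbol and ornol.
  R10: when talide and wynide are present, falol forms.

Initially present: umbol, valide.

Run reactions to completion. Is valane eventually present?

valide and umbol present → renol forms (R6).
renol and valide present → falol forms (R4).
falol and umbol present → liool forms (R5).
renol and liool present → wynide forms (R1).
valide and wynide present → ornol forms (R2).
umbol and ornol present → valane forms (R9).

Yes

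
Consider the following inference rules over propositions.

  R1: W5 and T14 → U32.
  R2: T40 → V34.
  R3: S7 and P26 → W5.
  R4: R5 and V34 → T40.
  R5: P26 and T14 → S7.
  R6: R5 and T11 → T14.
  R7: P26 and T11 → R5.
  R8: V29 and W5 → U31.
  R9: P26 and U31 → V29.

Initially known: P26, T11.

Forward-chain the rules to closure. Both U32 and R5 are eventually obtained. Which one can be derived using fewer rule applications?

R5

R5: From P26 and T11, R7 gives R5. [1 rule application]
U32: From P26 and T11, R7 gives R5. R5 and T11 hold, so T14 follows (R6). From P26 and T14, R5 gives S7. From S7 and P26, R3 gives W5. From W5 and T14, R1 gives U32. [5 rule applications]
R5 needs fewer.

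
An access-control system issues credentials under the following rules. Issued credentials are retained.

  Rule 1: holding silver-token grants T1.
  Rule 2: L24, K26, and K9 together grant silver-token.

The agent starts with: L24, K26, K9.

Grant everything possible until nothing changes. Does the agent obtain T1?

Yes

Holding L24, K26, and K9 grants silver-token (Rule 2).
Holding silver-token grants T1 (Rule 1).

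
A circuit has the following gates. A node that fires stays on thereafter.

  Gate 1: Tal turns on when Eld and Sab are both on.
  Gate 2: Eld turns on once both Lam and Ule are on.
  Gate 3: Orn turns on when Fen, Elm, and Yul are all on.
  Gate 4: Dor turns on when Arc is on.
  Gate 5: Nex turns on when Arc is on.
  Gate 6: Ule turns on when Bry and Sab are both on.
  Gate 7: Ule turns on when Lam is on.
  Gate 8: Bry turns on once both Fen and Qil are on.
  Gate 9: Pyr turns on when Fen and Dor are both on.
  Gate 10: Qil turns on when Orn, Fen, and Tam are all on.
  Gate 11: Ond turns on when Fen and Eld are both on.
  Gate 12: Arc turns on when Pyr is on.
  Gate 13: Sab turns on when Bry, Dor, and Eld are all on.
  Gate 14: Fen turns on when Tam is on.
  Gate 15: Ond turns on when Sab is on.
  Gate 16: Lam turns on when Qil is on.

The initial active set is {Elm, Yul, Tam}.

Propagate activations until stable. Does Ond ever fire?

Gate 14: Tam on → Fen on.
Fen, Elm, and Yul are on, so Orn turns on (Gate 3).
Orn, Fen, and Tam are on, so Qil turns on (Gate 10).
Qil is on, so Lam turns on (Gate 16).
Lam is on, so Ule turns on (Gate 7).
Lam and Ule are on, so Eld turns on (Gate 2).
Gate 11: Fen and Eld on → Ond on.

Yes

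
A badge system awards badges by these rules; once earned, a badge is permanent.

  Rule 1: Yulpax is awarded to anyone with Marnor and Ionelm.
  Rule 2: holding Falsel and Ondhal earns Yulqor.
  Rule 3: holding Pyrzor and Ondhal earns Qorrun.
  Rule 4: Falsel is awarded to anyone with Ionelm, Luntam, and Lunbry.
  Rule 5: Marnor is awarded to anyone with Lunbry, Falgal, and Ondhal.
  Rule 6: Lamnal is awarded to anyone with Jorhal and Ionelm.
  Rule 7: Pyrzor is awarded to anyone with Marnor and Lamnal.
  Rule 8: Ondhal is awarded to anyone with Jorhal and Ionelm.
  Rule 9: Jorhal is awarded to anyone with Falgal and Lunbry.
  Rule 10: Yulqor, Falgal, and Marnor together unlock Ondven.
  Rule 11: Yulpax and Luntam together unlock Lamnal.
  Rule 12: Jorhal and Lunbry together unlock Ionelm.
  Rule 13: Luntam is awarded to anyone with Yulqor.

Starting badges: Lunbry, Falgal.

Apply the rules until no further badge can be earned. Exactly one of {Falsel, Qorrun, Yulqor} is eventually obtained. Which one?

With Falgal and Lunbry, Jorhal is earned (Rule 9).
With Jorhal and Lunbry, Ionelm is earned (Rule 12).
With Jorhal and Ionelm, Ondhal is earned (Rule 8).
With Jorhal and Ionelm, Lamnal is earned (Rule 6).
With Lunbry, Falgal, and Ondhal, Marnor is earned (Rule 5).
With Marnor and Lamnal, Pyrzor is earned (Rule 7).
With Pyrzor and Ondhal, Qorrun is earned (Rule 3).
Yulqor would need Falsel and Ondhal (Rule 2), but Falsel is never earned. Falsel would need Ionelm, Luntam, and Lunbry (Rule 4), but Luntam is never earned.

Qorrun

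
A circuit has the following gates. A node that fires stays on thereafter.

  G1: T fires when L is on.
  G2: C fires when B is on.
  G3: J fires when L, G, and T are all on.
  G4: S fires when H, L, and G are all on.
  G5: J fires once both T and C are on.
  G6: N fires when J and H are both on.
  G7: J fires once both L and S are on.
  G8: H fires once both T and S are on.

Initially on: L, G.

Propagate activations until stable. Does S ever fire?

S would need H, L, and G (G4), but H never turns on.

No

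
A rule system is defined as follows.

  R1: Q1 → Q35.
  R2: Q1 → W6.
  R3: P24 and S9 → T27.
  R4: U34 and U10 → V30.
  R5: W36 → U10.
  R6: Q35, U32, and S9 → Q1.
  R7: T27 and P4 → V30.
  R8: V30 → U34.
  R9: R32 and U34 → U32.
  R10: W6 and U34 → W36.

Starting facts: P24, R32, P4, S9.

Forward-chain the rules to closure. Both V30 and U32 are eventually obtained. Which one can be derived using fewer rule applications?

V30

V30: From P24 and S9, R3 gives T27. T27 and P4 hold, so V30 follows (R7). [2 rule applications]
U32: From P24 and S9, R3 gives T27. T27 and P4 hold, so V30 follows (R7). From V30, R8 gives U34. R32 and U34 hold, so U32 follows (R9). [4 rule applications]
V30 needs fewer.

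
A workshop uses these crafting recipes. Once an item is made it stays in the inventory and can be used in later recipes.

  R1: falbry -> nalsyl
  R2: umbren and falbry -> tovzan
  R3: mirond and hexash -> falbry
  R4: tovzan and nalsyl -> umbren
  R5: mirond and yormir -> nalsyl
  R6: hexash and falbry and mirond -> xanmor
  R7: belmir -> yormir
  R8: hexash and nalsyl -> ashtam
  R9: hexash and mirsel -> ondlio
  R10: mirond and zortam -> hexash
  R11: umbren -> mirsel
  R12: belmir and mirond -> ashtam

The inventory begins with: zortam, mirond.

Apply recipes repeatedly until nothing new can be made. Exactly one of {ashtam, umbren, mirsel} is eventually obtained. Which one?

ashtam

Using R10, mirond and zortam make hexash.
Using R3, mirond and hexash make falbry.
falbry -> nalsyl (R1).
Using R8, hexash and nalsyl make ashtam.
mirsel would need umbren (R11), but umbren is never obtained. umbren would need tovzan and nalsyl (R4), but tovzan is never obtained.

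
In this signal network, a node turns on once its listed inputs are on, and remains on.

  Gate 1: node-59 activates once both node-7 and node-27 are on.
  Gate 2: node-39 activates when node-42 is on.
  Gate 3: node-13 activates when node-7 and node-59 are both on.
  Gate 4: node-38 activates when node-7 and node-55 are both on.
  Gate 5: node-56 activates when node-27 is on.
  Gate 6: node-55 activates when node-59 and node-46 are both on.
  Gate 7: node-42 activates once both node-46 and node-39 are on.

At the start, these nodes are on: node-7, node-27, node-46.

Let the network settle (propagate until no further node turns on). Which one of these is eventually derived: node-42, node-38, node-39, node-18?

node-7 and node-27 are on, so node-59 activates (Gate 1).
Gate 6: node-59 and node-46 on → node-55 on.
Gate 4: node-7 and node-55 on → node-38 on.
node-42 would need node-46 and node-39 (Gate 7), but node-39 never turns on. No rule produces node-18, and it is not given. node-39 would need node-42 (Gate 2), but node-42 never turns on.

node-38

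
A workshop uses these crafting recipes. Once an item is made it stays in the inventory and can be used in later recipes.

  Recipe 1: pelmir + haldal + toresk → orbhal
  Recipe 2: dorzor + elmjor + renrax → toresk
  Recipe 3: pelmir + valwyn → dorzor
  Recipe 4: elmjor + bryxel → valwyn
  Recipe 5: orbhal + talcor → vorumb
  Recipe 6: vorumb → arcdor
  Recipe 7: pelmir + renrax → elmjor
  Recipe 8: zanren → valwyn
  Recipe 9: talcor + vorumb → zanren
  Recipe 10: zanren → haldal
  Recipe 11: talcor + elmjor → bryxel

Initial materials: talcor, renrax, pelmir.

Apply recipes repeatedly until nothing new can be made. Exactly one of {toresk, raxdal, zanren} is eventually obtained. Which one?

toresk

Using Recipe 7, pelmir and renrax make elmjor.
talcor + elmjor → bryxel (Recipe 11).
Using Recipe 4, elmjor and bryxel make valwyn.
Using Recipe 3, pelmir and valwyn make dorzor.
dorzor + elmjor + renrax → toresk (Recipe 2).
No rule produces raxdal, and it is not given. zanren would need talcor and vorumb (Recipe 9), but vorumb is never obtained.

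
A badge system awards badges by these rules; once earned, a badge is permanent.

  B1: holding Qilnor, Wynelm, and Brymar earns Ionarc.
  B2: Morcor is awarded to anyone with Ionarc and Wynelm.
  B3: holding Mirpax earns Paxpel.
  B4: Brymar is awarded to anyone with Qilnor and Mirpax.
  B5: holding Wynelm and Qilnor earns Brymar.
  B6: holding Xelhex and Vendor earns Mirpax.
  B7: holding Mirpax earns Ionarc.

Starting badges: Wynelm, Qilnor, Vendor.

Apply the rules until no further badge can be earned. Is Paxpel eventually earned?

Paxpel would need Mirpax (B3), but Mirpax is never earned.

No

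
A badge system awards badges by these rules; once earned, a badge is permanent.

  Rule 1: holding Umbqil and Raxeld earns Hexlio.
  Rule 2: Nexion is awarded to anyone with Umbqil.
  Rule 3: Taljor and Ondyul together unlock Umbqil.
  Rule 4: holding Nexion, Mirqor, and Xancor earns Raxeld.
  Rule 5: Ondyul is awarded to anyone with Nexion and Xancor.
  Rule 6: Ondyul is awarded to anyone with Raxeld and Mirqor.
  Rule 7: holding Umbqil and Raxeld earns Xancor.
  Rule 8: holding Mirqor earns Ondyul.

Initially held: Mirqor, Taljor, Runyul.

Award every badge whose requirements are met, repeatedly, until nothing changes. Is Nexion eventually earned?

With Mirqor, Ondyul is earned (Rule 8).
With Taljor and Ondyul, Umbqil is earned (Rule 3).
With Umbqil, Nexion is earned (Rule 2).

Yes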